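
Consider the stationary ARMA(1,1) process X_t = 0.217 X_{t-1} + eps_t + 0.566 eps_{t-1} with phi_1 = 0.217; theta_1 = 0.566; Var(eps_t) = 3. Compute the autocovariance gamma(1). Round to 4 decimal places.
\gamma(1) = 2.7678

Multiply the model equation by X_{t-k} and take expectations. With theta_0 = psi_0 = 1 and psi_j the MA(infinity) weights, this gives
  gamma(k) - sum_i phi_i gamma(k-i) = c_k,
  c_k = sigma^2 * sum_{j=k..q} theta_j psi_{j-k}   (c_k = 0 for k > q),
using gamma(-m) = gamma(m).
psi-weights needed (psi_j = theta_j + sum_i phi_i psi_{j-i}):
  psi_1 = theta_1 + phi_1 = 0.566 + (0.217) = 0.783
Right-hand sides:
  c_0 = sigma^2 (1 + theta_1 psi_1) = 3 * (1 + (0.566)(0.783)) = 3 * 1.443178 = 4.329534
  c_1 = sigma^2 theta_1 = 3 * (0.566) = 1.698
  c_2 = 0
Equations for k = 0 and k = 1 (AR order 1):
  gamma(0) = phi_1 gamma(1) + c_0
  gamma(1) = phi_1 gamma(0) + c_1
Substituting the second into the first: gamma(0) (1 - phi_1^2) = c_0 + phi_1 c_1, so
  gamma(0) = (c_0 + phi_1 c_1) / (1 - phi_1^2) = (4.329534 + (0.217)(1.698)) / (1 - (0.217)^2) = 4.698 / 0.952911 = 4.930156.
  gamma(1) = phi_1 gamma(0) + c_1 = (0.217)(4.930156) + (1.698) = 2.767844.
Therefore gamma(1) = 2.7678 (to 4 decimal places).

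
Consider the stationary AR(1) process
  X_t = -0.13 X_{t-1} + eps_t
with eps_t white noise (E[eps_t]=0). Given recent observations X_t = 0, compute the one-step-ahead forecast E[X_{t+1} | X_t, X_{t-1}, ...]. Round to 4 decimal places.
E[X_{t+1} \mid \mathcal F_t] = 0.0000

For an AR(p) model X_t = c + sum_i phi_i X_{t-i} + eps_t, the
one-step-ahead conditional mean is
  E[X_{t+1} | X_t, ...] = c + sum_i phi_i X_{t+1-i}.
Substitute known values:
  E[X_{t+1} | ...] = (-0.13) * (0)
                   = 0.0000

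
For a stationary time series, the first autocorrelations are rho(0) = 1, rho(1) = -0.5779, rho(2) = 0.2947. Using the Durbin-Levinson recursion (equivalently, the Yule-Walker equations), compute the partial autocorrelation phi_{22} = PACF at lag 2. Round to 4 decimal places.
\phi_{22} = -0.0590

The PACF at lag k is phi_{kk}, the last component of the solution
to the Yule-Walker system G_k phi = r_k where
  (G_k)_{ij} = rho(|i - j|), (r_k)_i = rho(i), i,j = 1..k.
Equivalently, Durbin-Levinson gives phi_{kk} iteratively:
  phi_{11} = rho(1)
  phi_{kk} = [rho(k) - sum_{j=1..k-1} phi_{k-1,j} rho(k-j)]
            / [1 - sum_{j=1..k-1} phi_{k-1,j} rho(j)],
  phi_{k,j} = phi_{k-1,j} - phi_{kk} phi_{k-1,k-j},  j = 1..k-1.
Step k = 1:
  phi_11 = rho(1) = -0.5779.
Step k = 2:
  phi_22 = [rho(2) - phi_11 rho(1)] / [1 - phi_11 rho(1)] = [0.2947 - (-0.5779)(-0.5779)] / [1 - (-0.5779)(-0.5779)]
         = -0.03926841 / 0.66603159 = -0.059.
Therefore phi_{22} = -0.0590.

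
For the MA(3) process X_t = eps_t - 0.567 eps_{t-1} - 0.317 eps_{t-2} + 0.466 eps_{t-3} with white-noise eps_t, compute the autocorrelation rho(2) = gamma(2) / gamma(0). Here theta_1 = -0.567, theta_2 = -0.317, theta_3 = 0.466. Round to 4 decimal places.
\rho(2) = -0.3546

For an MA(q) process with theta_0 = 1, the autocovariance is
  gamma(k) = sigma^2 * sum_{i=0..q-k} theta_i * theta_{i+k},
and rho(k) = gamma(k) / gamma(0). Sigma^2 cancels.
  numerator   = (1)*(-0.317) + (-0.567)*(0.466) = -0.581222.
  denominator = (1)^2 + (-0.567)^2 + (-0.317)^2 + (0.466)^2 = 1.639134.
  rho(2) = -0.581222 / 1.639134 = -0.3546.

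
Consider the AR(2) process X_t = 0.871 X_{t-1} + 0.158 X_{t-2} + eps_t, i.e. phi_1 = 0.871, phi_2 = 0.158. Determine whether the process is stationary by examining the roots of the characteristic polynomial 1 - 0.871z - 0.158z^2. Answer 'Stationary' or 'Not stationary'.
\text{Not stationary}

The AR(p) characteristic polynomial is P(z) = 1 - 0.871z - 0.158z^2.
Stationarity requires all roots to lie outside the unit circle, i.e. |z| > 1 for every root.
Set 1 + (-0.871) z + (-0.158) z^2 = 0, i.e. a z^2 + b z + c = 0 with a = -0.158, b = -0.871, c = 1.
Discriminant D = b^2 - 4ac = (-0.871)^2 - 4*(-0.158)*1 = 0.758641 - (-0.632) = 1.390641.
D >= 0, so the roots are real: z = (-b +/- sqrt(D)) / (2a) = (0.871 +/- 1.179254) / (-0.316).
  z_1 = (0.871 + 1.179254) / (-0.316) = -6.4881,   |z_1| = 6.4881.
  z_2 = (0.871 - 1.179254) / (-0.316) = 0.9755,   |z_2| = 0.9755.
Moduli of all roots: 6.4881, 0.9755.
All moduli strictly greater than 1? No.
Verdict: Not stationary.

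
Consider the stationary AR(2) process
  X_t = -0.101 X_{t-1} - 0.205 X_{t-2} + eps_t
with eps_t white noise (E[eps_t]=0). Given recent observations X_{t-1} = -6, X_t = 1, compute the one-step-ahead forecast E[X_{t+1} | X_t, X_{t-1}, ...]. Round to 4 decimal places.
E[X_{t+1} \mid \mathcal F_t] = 1.1290

For an AR(p) model X_t = c + sum_i phi_i X_{t-i} + eps_t, the
one-step-ahead conditional mean is
  E[X_{t+1} | X_t, ...] = c + sum_i phi_i X_{t+1-i}.
Substitute known values:
  E[X_{t+1} | ...] = (-0.101) * (1) + (-0.205) * (-6)
                   = 1.1290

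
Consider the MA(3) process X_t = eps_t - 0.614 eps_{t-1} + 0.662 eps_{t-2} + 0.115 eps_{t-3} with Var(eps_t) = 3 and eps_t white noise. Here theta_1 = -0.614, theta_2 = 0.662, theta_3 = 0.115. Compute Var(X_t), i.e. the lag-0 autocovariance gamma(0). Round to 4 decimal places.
\gamma(0) = 5.4854

For an MA(q) process X_t = eps_t + sum_i theta_i eps_{t-i} with
Var(eps_t) = sigma^2, the variance is
  gamma(0) = sigma^2 * (1 + sum_i theta_i^2).
  sum_i theta_i^2 = (-0.614)^2 + (0.662)^2 + (0.115)^2 = 0.376996 + 0.438244 + 0.013225 = 0.828465.
  gamma(0) = 3 * (1 + 0.828465) = 3 * 1.828465 = 5.485395, which rounds to 5.4854.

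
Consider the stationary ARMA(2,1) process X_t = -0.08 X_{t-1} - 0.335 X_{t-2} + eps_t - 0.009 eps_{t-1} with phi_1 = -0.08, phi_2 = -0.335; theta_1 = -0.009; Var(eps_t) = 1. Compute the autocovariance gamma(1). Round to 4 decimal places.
\gamma(1) = -0.0746

Multiply the model equation by X_{t-k} and take expectations. With theta_0 = psi_0 = 1 and psi_j the MA(infinity) weights, this gives
  gamma(k) - sum_i phi_i gamma(k-i) = c_k,
  c_k = sigma^2 * sum_{j=k..q} theta_j psi_{j-k}   (c_k = 0 for k > q),
using gamma(-m) = gamma(m).
psi-weights needed (psi_j = theta_j + sum_i phi_i psi_{j-i}):
  psi_1 = theta_1 + phi_1 = -0.009 + (-0.08) = -0.089
Right-hand sides:
  c_0 = sigma^2 (1 + theta_1 psi_1) = 1 * (1 + (-0.009)(-0.089)) = 1 * 1.000801 = 1.000801
  c_1 = sigma^2 theta_1 = 1 * (-0.009) = -0.009
  c_2 = 0
Equations for k = 0, 1, 2 (AR order 2, c_2 = 0):
  (E0) gamma(0) = phi_1 gamma(1) + phi_2 gamma(2) + c_0
  (E1) gamma(1) = phi_1 gamma(0) + phi_2 gamma(1) + c_1
  (E2) gamma(2) = phi_1 gamma(1) + phi_2 gamma(0)
From (E1): gamma(1) = A gamma(0) + B with
  A = phi_1 / (1 - phi_2) = -0.08 / 1.335 = -0.059925,   B = c_1 / (1 - phi_2) = -0.009 / 1.335 = -0.006742.
Insert (E2) into (E0): gamma(0) (1 - phi_2^2) = phi_1 (1 + phi_2) gamma(1) + c_0.
  phi_1 (1 + phi_2) = (-0.08)(0.665) = -0.0532,   1 - phi_2^2 = 0.887775.
Replace gamma(1) by A gamma(0) + B and collect gamma(0):
  gamma(0) [0.887775 - (-0.0532)(-0.059925)] = (-0.0532)(-0.006742) + 1.000801
  gamma(0) * 0.884587 = 1.00116
  gamma(0) = 1.00116 / 0.884587 = 1.131782.
  gamma(1) = A gamma(0) + B = (-0.059925)(1.131782) + (-0.006742) = -0.074564.
Therefore gamma(1) = -0.0746 (to 4 decimal places).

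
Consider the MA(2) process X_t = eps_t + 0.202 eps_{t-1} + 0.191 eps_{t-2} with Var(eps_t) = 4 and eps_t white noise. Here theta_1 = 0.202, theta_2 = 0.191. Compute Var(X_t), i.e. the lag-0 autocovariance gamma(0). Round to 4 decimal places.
\gamma(0) = 4.3091

For an MA(q) process X_t = eps_t + sum_i theta_i eps_{t-i} with
Var(eps_t) = sigma^2, the variance is
  gamma(0) = sigma^2 * (1 + sum_i theta_i^2).
  sum_i theta_i^2 = (0.202)^2 + (0.191)^2 = 0.040804 + 0.036481 = 0.077285.
  gamma(0) = 4 * (1 + 0.077285) = 4 * 1.077285 = 4.30914, which rounds to 4.3091.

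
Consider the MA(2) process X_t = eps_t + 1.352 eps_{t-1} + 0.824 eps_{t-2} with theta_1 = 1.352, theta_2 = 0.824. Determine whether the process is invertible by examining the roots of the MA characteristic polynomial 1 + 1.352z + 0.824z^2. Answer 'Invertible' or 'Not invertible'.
\text{Invertible}

The MA(q) characteristic polynomial is P(z) = 1 + 1.352z + 0.824z^2.
Invertibility requires all roots to lie outside the unit circle, i.e. |z| > 1 for every root.
Set 1 + (1.352) z + (0.824) z^2 = 0, i.e. a z^2 + b z + c = 0 with a = 0.824, b = 1.352, c = 1.
Discriminant D = b^2 - 4ac = (1.352)^2 - 4*(0.824)*1 = 1.827904 - (3.296) = -1.468096.
D < 0, so the roots are the complex-conjugate pair z = (-b +/- i sqrt(-D)) / (2a) = -0.8204 +/- 0.7352i.
For a conjugate pair |z|^2 = z * conj(z) = (product of roots) = c/a = 1/(0.824) = 1.213592, so |z| = sqrt(1.213592) = 1.1016 for both roots.
Moduli of all roots: 1.1016, 1.1016.
All moduli strictly greater than 1? Yes.
Verdict: Invertible.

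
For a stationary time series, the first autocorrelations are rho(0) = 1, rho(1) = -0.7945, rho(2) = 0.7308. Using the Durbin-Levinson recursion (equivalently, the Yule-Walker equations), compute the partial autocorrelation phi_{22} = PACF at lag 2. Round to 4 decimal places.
\phi_{22} = 0.2700

The PACF at lag k is phi_{kk}, the last component of the solution
to the Yule-Walker system G_k phi = r_k where
  (G_k)_{ij} = rho(|i - j|), (r_k)_i = rho(i), i,j = 1..k.
Equivalently, Durbin-Levinson gives phi_{kk} iteratively:
  phi_{11} = rho(1)
  phi_{kk} = [rho(k) - sum_{j=1..k-1} phi_{k-1,j} rho(k-j)]
            / [1 - sum_{j=1..k-1} phi_{k-1,j} rho(j)],
  phi_{k,j} = phi_{k-1,j} - phi_{kk} phi_{k-1,k-j},  j = 1..k-1.
Step k = 1:
  phi_11 = rho(1) = -0.7945.
Step k = 2:
  phi_22 = [rho(2) - phi_11 rho(1)] / [1 - phi_11 rho(1)] = [0.7308 - (-0.7945)(-0.7945)] / [1 - (-0.7945)(-0.7945)]
         = 0.09956975 / 0.36876975 = 0.27.
Therefore phi_{22} = 0.2700.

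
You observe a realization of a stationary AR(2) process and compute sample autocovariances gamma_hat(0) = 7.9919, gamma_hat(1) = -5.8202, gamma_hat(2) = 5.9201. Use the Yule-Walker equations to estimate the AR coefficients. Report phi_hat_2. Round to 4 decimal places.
\hat\phi_{2} = 0.4480

The Yule-Walker equations for an AR(p) process read, in matrix form,
  Gamma_p phi = r_p,   with   (Gamma_p)_{ij} = gamma(|i - j|),
                       (r_p)_i = gamma(i),   i,j = 1..p.
Substitute the sample gammas (Toeplitz matrix and right-hand side of size 2):
  Gamma_p = [[7.9919, -5.8202], [-5.8202, 7.9919]]
  r_p     = [-5.8202, 5.9201]
Written out:
  7.9919 phi_1 - 5.8202 phi_2 = -5.8202
  -5.8202 phi_1 + 7.9919 phi_2 = 5.9201
Solve by Cramer's rule:
  det = gamma(0)^2 - gamma(1)^2 = (7.9919)^2 - (-5.8202)^2 = 63.87046561 - 33.87472804 = 29.99573757
  phi_hat_1 = [gamma(1) gamma(0) - gamma(1) gamma(2)] / det = [(-5.8202)(7.9919) - (-5.8202)(5.9201)] / 29.99573757 = -12.05829036 / 29.99573757 = -0.402
  phi_hat_2 = [gamma(0) gamma(2) - gamma(1)^2] / det = [(7.9919)(5.9201) - (-5.8202)^2] / 29.99573757 = 13.43811915 / 29.99573757 = 0.448
So phi_hat = [-0.4020, 0.4480].
Therefore phi_hat_2 = 0.4480.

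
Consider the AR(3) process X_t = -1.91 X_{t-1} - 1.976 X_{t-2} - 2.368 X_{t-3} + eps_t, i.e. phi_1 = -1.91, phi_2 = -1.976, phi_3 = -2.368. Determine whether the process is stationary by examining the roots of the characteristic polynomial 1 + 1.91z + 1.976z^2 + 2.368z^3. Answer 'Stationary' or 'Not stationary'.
\text{Not stationary}

The AR(p) characteristic polynomial is P(z) = 1 + 1.91z + 1.976z^2 + 2.368z^3.
Stationarity requires all roots to lie outside the unit circle, i.e. |z| > 1 for every root.
Degree 3: look for a simple real root z0 first, then factor out (1 - z/z0) and solve the remaining quadratic.
Testing z0 = -0.625: P(-0.625) = 1 + (1.91)(-0.625) + (1.976)(-0.625)^2 + (2.368)(-0.625)^3
  = 1 + (-1.19375) + (0.771875) + (-0.578125) = 0.  So z_0 = -0.625 is a root, |z_0| = 0.625.
Divide out the factor (1 + 1.6 z) = (1 - z/z0) (since 1/z0 = -1.6):
  P(z) = (1 + 1.6 z)(1 + (0.31) z + (1.48) z^2)
  [check: z-coef 0.31 - (-1.6) = 1.91; z^2-coef 1.48 - (-1.6)(0.31) = 1.976; z^3-coef -(-1.6)(1.48) = 2.368.]
Remaining roots from the quadratic factor 1 + (0.31) z + (1.48) z^2:
  Set 1 + (0.31) z + (1.48) z^2 = 0, i.e. a z^2 + b z + c = 0 with a = 1.48, b = 0.31, c = 1.
  Discriminant D = b^2 - 4ac = (0.31)^2 - 4*(1.48)*1 = 0.0961 - (5.92) = -5.8239.
  D < 0, so the roots are the complex-conjugate pair z = (-b +/- i sqrt(-D)) / (2a) = -0.1047 +/- 0.8153i.
  For a conjugate pair |z|^2 = z * conj(z) = (product of roots) = c/a = 1/(1.48) = 0.675676, so |z| = sqrt(0.675676) = 0.822 for both roots.
Moduli of all roots: 0.6250, 0.8220, 0.8220.
All moduli strictly greater than 1? No.
Verdict: Not stationary.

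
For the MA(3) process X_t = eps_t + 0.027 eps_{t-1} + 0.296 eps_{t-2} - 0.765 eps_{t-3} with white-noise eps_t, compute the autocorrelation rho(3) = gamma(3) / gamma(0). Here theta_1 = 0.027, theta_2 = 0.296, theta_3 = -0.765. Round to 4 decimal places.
\rho(3) = -0.4571

For an MA(q) process with theta_0 = 1, the autocovariance is
  gamma(k) = sigma^2 * sum_{i=0..q-k} theta_i * theta_{i+k},
and rho(k) = gamma(k) / gamma(0). Sigma^2 cancels.
  numerator   = (1)*(-0.765) = -0.765.
  denominator = (1)^2 + (0.027)^2 + (0.296)^2 + (-0.765)^2 = 1.67357.
  rho(3) = -0.765 / 1.67357 = -0.4571.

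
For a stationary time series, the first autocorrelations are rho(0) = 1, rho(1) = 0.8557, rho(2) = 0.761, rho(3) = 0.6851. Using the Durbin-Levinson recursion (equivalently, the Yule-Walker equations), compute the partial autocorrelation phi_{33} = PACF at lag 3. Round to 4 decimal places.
\phi_{33} = 0.0451

The PACF at lag k is phi_{kk}, the last component of the solution
to the Yule-Walker system G_k phi = r_k where
  (G_k)_{ij} = rho(|i - j|), (r_k)_i = rho(i), i,j = 1..k.
Equivalently, Durbin-Levinson gives phi_{kk} iteratively:
  phi_{11} = rho(1)
  phi_{kk} = [rho(k) - sum_{j=1..k-1} phi_{k-1,j} rho(k-j)]
            / [1 - sum_{j=1..k-1} phi_{k-1,j} rho(j)],
  phi_{k,j} = phi_{k-1,j} - phi_{kk} phi_{k-1,k-j},  j = 1..k-1.
Step k = 1:
  phi_11 = rho(1) = 0.8557.
Step k = 2:
  phi_22 = [rho(2) - phi_11 rho(1)] / [1 - phi_11 rho(1)] = [0.761 - (0.8557)(0.8557)] / [1 - (0.8557)(0.8557)]
         = 0.02877751 / 0.26777751 = 0.107468.
  Update: phi_21 = phi_11 - phi_22 phi_11 = 0.8557 - (0.107468)(0.8557) = 0.76374.
Step k = 3:
  phi_33 = [rho(3) - phi_21 rho(2) - phi_22 rho(1)] / [1 - phi_21 rho(1) - phi_22 rho(2)]
    numerator   = 0.6851 - (0.76374)(0.761) - (0.107468)(0.8557) = 0.01193377
    denominator = 1 - (0.76374)(0.8557) - (0.107468)(0.761) = 0.26468485
  phi_33 = 0.01193377 / 0.26468485 = 0.0451.
Therefore phi_{33} = 0.0451.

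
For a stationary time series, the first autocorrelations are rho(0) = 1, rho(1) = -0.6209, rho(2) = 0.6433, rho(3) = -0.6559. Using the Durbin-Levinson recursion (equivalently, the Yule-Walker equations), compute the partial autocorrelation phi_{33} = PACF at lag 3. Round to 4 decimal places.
\phi_{33} = -0.3230

The PACF at lag k is phi_{kk}, the last component of the solution
to the Yule-Walker system G_k phi = r_k where
  (G_k)_{ij} = rho(|i - j|), (r_k)_i = rho(i), i,j = 1..k.
Equivalently, Durbin-Levinson gives phi_{kk} iteratively:
  phi_{11} = rho(1)
  phi_{kk} = [rho(k) - sum_{j=1..k-1} phi_{k-1,j} rho(k-j)]
            / [1 - sum_{j=1..k-1} phi_{k-1,j} rho(j)],
  phi_{k,j} = phi_{k-1,j} - phi_{kk} phi_{k-1,k-j},  j = 1..k-1.
Step k = 1:
  phi_11 = rho(1) = -0.6209.
Step k = 2:
  phi_22 = [rho(2) - phi_11 rho(1)] / [1 - phi_11 rho(1)] = [0.6433 - (-0.6209)(-0.6209)] / [1 - (-0.6209)(-0.6209)]
         = 0.25778319 / 0.61448319 = 0.419512.
  Update: phi_21 = phi_11 - phi_22 phi_11 = -0.6209 - (0.419512)(-0.6209) = -0.360425.
Step k = 3:
  phi_33 = [rho(3) - phi_21 rho(2) - phi_22 rho(1)] / [1 - phi_21 rho(1) - phi_22 rho(2)]
    numerator   = -0.6559 - (-0.360425)(0.6433) - (0.419512)(-0.6209) = -0.16356355
    denominator = 1 - (-0.360425)(-0.6209) - (0.419512)(0.6433) = 0.50634
  phi_33 = -0.16356355 / 0.50634 = -0.323.
Therefore phi_{33} = -0.3230.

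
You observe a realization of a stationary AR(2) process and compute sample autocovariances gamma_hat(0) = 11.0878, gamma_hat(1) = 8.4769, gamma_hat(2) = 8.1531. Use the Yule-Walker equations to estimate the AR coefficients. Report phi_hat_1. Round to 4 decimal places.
\hat\phi_{1} = 0.4870

The Yule-Walker equations for an AR(p) process read, in matrix form,
  Gamma_p phi = r_p,   with   (Gamma_p)_{ij} = gamma(|i - j|),
                       (r_p)_i = gamma(i),   i,j = 1..p.
Substitute the sample gammas (Toeplitz matrix and right-hand side of size 2):
  Gamma_p = [[11.0878, 8.4769], [8.4769, 11.0878]]
  r_p     = [8.4769, 8.1531]
Written out:
  11.0878 phi_1 + 8.4769 phi_2 = 8.4769
  8.4769 phi_1 + 11.0878 phi_2 = 8.1531
Solve by Cramer's rule:
  det = gamma(0)^2 - gamma(1)^2 = (11.0878)^2 - (8.4769)^2 = 122.93930884 - 71.85783361 = 51.08147523
  phi_hat_1 = [gamma(1) gamma(0) - gamma(1) gamma(2)] / det = [(8.4769)(11.0878) - (8.4769)(8.1531)] / 51.08147523 = 24.87715843 / 51.08147523 = 0.487
  phi_hat_2 = [gamma(0) gamma(2) - gamma(1)^2] / det = [(11.0878)(8.1531) - (8.4769)^2] / 51.08147523 = 18.54210857 / 51.08147523 = 0.363
So phi_hat = [0.4870, 0.3630].
Therefore phi_hat_1 = 0.4870.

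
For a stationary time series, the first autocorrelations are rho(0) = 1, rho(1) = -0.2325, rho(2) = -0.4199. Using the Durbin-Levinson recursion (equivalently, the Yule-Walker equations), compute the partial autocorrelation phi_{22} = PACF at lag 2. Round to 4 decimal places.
\phi_{22} = -0.5010

The PACF at lag k is phi_{kk}, the last component of the solution
to the Yule-Walker system G_k phi = r_k where
  (G_k)_{ij} = rho(|i - j|), (r_k)_i = rho(i), i,j = 1..k.
Equivalently, Durbin-Levinson gives phi_{kk} iteratively:
  phi_{11} = rho(1)
  phi_{kk} = [rho(k) - sum_{j=1..k-1} phi_{k-1,j} rho(k-j)]
            / [1 - sum_{j=1..k-1} phi_{k-1,j} rho(j)],
  phi_{k,j} = phi_{k-1,j} - phi_{kk} phi_{k-1,k-j},  j = 1..k-1.
Step k = 1:
  phi_11 = rho(1) = -0.2325.
Step k = 2:
  phi_22 = [rho(2) - phi_11 rho(1)] / [1 - phi_11 rho(1)] = [-0.4199 - (-0.2325)(-0.2325)] / [1 - (-0.2325)(-0.2325)]
         = -0.47395625 / 0.94594375 = -0.501.
Therefore phi_{22} = -0.5010.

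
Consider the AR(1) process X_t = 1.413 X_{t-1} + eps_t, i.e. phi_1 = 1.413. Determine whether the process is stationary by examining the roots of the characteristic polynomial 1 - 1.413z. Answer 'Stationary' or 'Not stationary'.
\text{Not stationary}

The AR(p) characteristic polynomial is P(z) = 1 - 1.413z.
Stationarity requires all roots to lie outside the unit circle, i.e. |z| > 1 for every root.
This is linear in z: 1 + (-1.413) z = 0  =>  z = -1/(-1.413) = 0.707714,  |z| = 0.707714.
Moduli of all roots: 0.7077.
All moduli strictly greater than 1? No.
Verdict: Not stationary.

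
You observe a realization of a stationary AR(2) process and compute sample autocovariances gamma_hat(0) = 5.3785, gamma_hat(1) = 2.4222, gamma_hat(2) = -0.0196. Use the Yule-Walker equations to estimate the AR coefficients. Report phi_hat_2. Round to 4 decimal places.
\hat\phi_{2} = -0.2590

The Yule-Walker equations for an AR(p) process read, in matrix form,
  Gamma_p phi = r_p,   with   (Gamma_p)_{ij} = gamma(|i - j|),
                       (r_p)_i = gamma(i),   i,j = 1..p.
Substitute the sample gammas (Toeplitz matrix and right-hand side of size 2):
  Gamma_p = [[5.3785, 2.4222], [2.4222, 5.3785]]
  r_p     = [2.4222, -0.0196]
Written out:
  5.3785 phi_1 + 2.4222 phi_2 = 2.4222
  2.4222 phi_1 + 5.3785 phi_2 = -0.0196
Solve by Cramer's rule:
  det = gamma(0)^2 - gamma(1)^2 = (5.3785)^2 - (2.4222)^2 = 28.92826225 - 5.86705284 = 23.06120941
  phi_hat_1 = [gamma(1) gamma(0) - gamma(1) gamma(2)] / det = [(2.4222)(5.3785) - (2.4222)(-0.0196)] / 23.06120941 = 13.07527782 / 23.06120941 = 0.567
  phi_hat_2 = [gamma(0) gamma(2) - gamma(1)^2] / det = [(5.3785)(-0.0196) - (2.4222)^2] / 23.06120941 = -5.97247144 / 23.06120941 = -0.259
So phi_hat = [0.5670, -0.2590].
Therefore phi_hat_2 = -0.2590.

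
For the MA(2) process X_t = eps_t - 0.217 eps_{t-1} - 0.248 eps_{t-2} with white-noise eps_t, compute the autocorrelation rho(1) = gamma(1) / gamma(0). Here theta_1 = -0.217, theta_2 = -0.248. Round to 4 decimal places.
\rho(1) = -0.1472

For an MA(q) process with theta_0 = 1, the autocovariance is
  gamma(k) = sigma^2 * sum_{i=0..q-k} theta_i * theta_{i+k},
and rho(k) = gamma(k) / gamma(0). Sigma^2 cancels.
  numerator   = (1)*(-0.217) + (-0.217)*(-0.248) = -0.163184.
  denominator = (1)^2 + (-0.217)^2 + (-0.248)^2 = 1.108593.
  rho(1) = -0.163184 / 1.108593 = -0.1472.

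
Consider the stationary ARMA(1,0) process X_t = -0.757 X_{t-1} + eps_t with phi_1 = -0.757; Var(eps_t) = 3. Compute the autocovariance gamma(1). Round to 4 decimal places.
\gamma(1) = -5.3191

Multiply the model equation by X_{t-k} and take expectations. With theta_0 = psi_0 = 1 and psi_j the MA(infinity) weights, this gives
  gamma(k) - sum_i phi_i gamma(k-i) = c_k,
  c_k = sigma^2 * sum_{j=k..q} theta_j psi_{j-k}   (c_k = 0 for k > q),
using gamma(-m) = gamma(m).
Pure AR (q = 0): c_0 = sigma^2 = 3, c_k = 0 for k >= 1.
Equations for k = 0 and k = 1 (AR order 1):
  gamma(0) = phi_1 gamma(1) + c_0
  gamma(1) = phi_1 gamma(0) + c_1
Substituting the second into the first: gamma(0) (1 - phi_1^2) = c_0 + phi_1 c_1, so
  gamma(0) = c_0 / (1 - phi_1^2) = 3 / (1 - (-0.757)^2) = 3 / 0.426951 = 7.026567.
  gamma(1) = phi_1 gamma(0) = (-0.757)(7.026567) = -5.319112.
Therefore gamma(1) = -5.3191 (to 4 decimal places).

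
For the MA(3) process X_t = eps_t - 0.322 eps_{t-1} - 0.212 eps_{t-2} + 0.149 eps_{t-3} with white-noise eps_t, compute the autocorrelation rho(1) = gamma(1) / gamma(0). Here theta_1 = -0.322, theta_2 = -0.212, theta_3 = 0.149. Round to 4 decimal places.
\rho(1) = -0.2437

For an MA(q) process with theta_0 = 1, the autocovariance is
  gamma(k) = sigma^2 * sum_{i=0..q-k} theta_i * theta_{i+k},
and rho(k) = gamma(k) / gamma(0). Sigma^2 cancels.
  numerator   = (1)*(-0.322) + (-0.322)*(-0.212) + (-0.212)*(0.149) = -0.285324.
  denominator = (1)^2 + (-0.322)^2 + (-0.212)^2 + (0.149)^2 = 1.170829.
  rho(1) = -0.285324 / 1.170829 = -0.2437.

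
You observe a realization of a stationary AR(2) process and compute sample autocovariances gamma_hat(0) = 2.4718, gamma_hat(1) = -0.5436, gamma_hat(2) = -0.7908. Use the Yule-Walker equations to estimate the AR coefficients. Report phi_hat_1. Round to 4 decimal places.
\hat\phi_{1} = -0.3050

The Yule-Walker equations for an AR(p) process read, in matrix form,
  Gamma_p phi = r_p,   with   (Gamma_p)_{ij} = gamma(|i - j|),
                       (r_p)_i = gamma(i),   i,j = 1..p.
Substitute the sample gammas (Toeplitz matrix and right-hand side of size 2):
  Gamma_p = [[2.4718, -0.5436], [-0.5436, 2.4718]]
  r_p     = [-0.5436, -0.7908]
Written out:
  2.4718 phi_1 - 0.5436 phi_2 = -0.5436
  -0.5436 phi_1 + 2.4718 phi_2 = -0.7908
Solve by Cramer's rule:
  det = gamma(0)^2 - gamma(1)^2 = (2.4718)^2 - (-0.5436)^2 = 6.10979524 - 0.29550096 = 5.81429428
  phi_hat_1 = [gamma(1) gamma(0) - gamma(1) gamma(2)] / det = [(-0.5436)(2.4718) - (-0.5436)(-0.7908)] / 5.81429428 = -1.77354936 / 5.81429428 = -0.305
  phi_hat_2 = [gamma(0) gamma(2) - gamma(1)^2] / det = [(2.4718)(-0.7908) - (-0.5436)^2] / 5.81429428 = -2.2502004 / 5.81429428 = -0.387
So phi_hat = [-0.3050, -0.3870].
Therefore phi_hat_1 = -0.3050.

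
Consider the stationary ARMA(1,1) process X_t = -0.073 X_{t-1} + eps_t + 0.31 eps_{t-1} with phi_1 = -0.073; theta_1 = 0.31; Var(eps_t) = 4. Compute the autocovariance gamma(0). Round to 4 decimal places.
\gamma(0) = 4.2259

Multiply the model equation by X_{t-k} and take expectations. With theta_0 = psi_0 = 1 and psi_j the MA(infinity) weights, this gives
  gamma(k) - sum_i phi_i gamma(k-i) = c_k,
  c_k = sigma^2 * sum_{j=k..q} theta_j psi_{j-k}   (c_k = 0 for k > q),
using gamma(-m) = gamma(m).
psi-weights needed (psi_j = theta_j + sum_i phi_i psi_{j-i}):
  psi_1 = theta_1 + phi_1 = 0.31 + (-0.073) = 0.237
Right-hand sides:
  c_0 = sigma^2 (1 + theta_1 psi_1) = 4 * (1 + (0.31)(0.237)) = 4 * 1.07347 = 4.29388
  c_1 = sigma^2 theta_1 = 4 * (0.31) = 1.24
  c_2 = 0
Equations for k = 0 and k = 1 (AR order 1):
  gamma(0) = phi_1 gamma(1) + c_0
  gamma(1) = phi_1 gamma(0) + c_1
Substituting the second into the first: gamma(0) (1 - phi_1^2) = c_0 + phi_1 c_1, so
  gamma(0) = (c_0 + phi_1 c_1) / (1 - phi_1^2) = (4.29388 + (-0.073)(1.24)) / (1 - (-0.073)^2) = 4.20336 / 0.994671 = 4.22588.
Therefore gamma(0) = 4.2259 (to 4 decimal places).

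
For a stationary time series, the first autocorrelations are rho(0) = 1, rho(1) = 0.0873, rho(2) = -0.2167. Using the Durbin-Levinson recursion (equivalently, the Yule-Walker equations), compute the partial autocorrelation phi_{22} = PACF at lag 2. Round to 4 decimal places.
\phi_{22} = -0.2260

The PACF at lag k is phi_{kk}, the last component of the solution
to the Yule-Walker system G_k phi = r_k where
  (G_k)_{ij} = rho(|i - j|), (r_k)_i = rho(i), i,j = 1..k.
Equivalently, Durbin-Levinson gives phi_{kk} iteratively:
  phi_{11} = rho(1)
  phi_{kk} = [rho(k) - sum_{j=1..k-1} phi_{k-1,j} rho(k-j)]
            / [1 - sum_{j=1..k-1} phi_{k-1,j} rho(j)],
  phi_{k,j} = phi_{k-1,j} - phi_{kk} phi_{k-1,k-j},  j = 1..k-1.
Step k = 1:
  phi_11 = rho(1) = 0.0873.
Step k = 2:
  phi_22 = [rho(2) - phi_11 rho(1)] / [1 - phi_11 rho(1)] = [-0.2167 - (0.0873)(0.0873)] / [1 - (0.0873)(0.0873)]
         = -0.22432129 / 0.99237871 = -0.226.
Therefore phi_{22} = -0.2260.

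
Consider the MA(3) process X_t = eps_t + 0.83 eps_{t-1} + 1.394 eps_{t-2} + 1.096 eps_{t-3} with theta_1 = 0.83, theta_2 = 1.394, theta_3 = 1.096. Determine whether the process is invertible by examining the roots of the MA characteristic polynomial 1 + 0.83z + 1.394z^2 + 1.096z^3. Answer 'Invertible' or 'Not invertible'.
\text{Not invertible}

The MA(q) characteristic polynomial is P(z) = 1 + 0.83z + 1.394z^2 + 1.096z^3.
Invertibility requires all roots to lie outside the unit circle, i.e. |z| > 1 for every root.
Degree 3: look for a simple real root z0 first, then factor out (1 - z/z0) and solve the remaining quadratic.
Testing z0 = -1.25: P(-1.25) = 1 + (0.83)(-1.25) + (1.394)(-1.25)^2 + (1.096)(-1.25)^3
  = 1 + (-1.0375) + (2.178125) + (-2.140625) = 0.  So z_0 = -1.25 is a root, |z_0| = 1.25.
Divide out the factor (1 + 0.8 z) = (1 - z/z0) (since 1/z0 = -0.8):
  P(z) = (1 + 0.8 z)(1 + (0.03) z + (1.37) z^2)
  [check: z-coef 0.03 - (-0.8) = 0.83; z^2-coef 1.37 - (-0.8)(0.03) = 1.394; z^3-coef -(-0.8)(1.37) = 1.096.]
Remaining roots from the quadratic factor 1 + (0.03) z + (1.37) z^2:
  Set 1 + (0.03) z + (1.37) z^2 = 0, i.e. a z^2 + b z + c = 0 with a = 1.37, b = 0.03, c = 1.
  Discriminant D = b^2 - 4ac = (0.03)^2 - 4*(1.37)*1 = 0.0009 - (5.48) = -5.4791.
  D < 0, so the roots are the complex-conjugate pair z = (-b +/- i sqrt(-D)) / (2a) = -0.0109 +/- 0.8543i.
  For a conjugate pair |z|^2 = z * conj(z) = (product of roots) = c/a = 1/(1.37) = 0.729927, so |z| = sqrt(0.729927) = 0.8544 for both roots.
Moduli of all roots: 1.2500, 0.8544, 0.8544.
All moduli strictly greater than 1? No.
Verdict: Not invertible.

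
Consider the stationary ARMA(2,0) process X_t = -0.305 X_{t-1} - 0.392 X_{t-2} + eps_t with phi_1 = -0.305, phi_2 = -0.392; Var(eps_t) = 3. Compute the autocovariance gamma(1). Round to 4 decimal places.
\gamma(1) = -0.8158

Multiply the model equation by X_{t-k} and take expectations. With theta_0 = psi_0 = 1 and psi_j the MA(infinity) weights, this gives
  gamma(k) - sum_i phi_i gamma(k-i) = c_k,
  c_k = sigma^2 * sum_{j=k..q} theta_j psi_{j-k}   (c_k = 0 for k > q),
using gamma(-m) = gamma(m).
Pure AR (q = 0): c_0 = sigma^2 = 3, c_k = 0 for k >= 1.
Equations for k = 0, 1, 2 (AR order 2, c_2 = 0):
  (E0) gamma(0) = phi_1 gamma(1) + phi_2 gamma(2) + c_0
  (E1) gamma(1) = phi_1 gamma(0) + phi_2 gamma(1) + c_1
  (E2) gamma(2) = phi_1 gamma(1) + phi_2 gamma(0)
From (E1): gamma(1) = A gamma(0) + B with
  A = phi_1 / (1 - phi_2) = -0.305 / 1.392 = -0.219109,   B = c_1 / (1 - phi_2) = 0 / 1.392 = 0.
Insert (E2) into (E0): gamma(0) (1 - phi_2^2) = phi_1 (1 + phi_2) gamma(1) + c_0.
  phi_1 (1 + phi_2) = (-0.305)(0.608) = -0.18544,   1 - phi_2^2 = 0.846336.
Replace gamma(1) by A gamma(0) + B and collect gamma(0):
  gamma(0) [0.846336 - (-0.18544)(-0.219109)] = c_0 = 3
  gamma(0) * 0.805704 = 3
  gamma(0) = 3 / 0.805704 = 3.72345.
  gamma(1) = A gamma(0) = (-0.219109)(3.72345) = -0.815842.
Therefore gamma(1) = -0.8158 (to 4 decimal places).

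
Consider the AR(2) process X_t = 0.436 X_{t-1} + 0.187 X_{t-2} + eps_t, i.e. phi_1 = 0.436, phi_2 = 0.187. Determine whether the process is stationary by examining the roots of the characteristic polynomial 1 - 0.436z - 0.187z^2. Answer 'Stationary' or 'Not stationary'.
\text{Stationary}

The AR(p) characteristic polynomial is P(z) = 1 - 0.436z - 0.187z^2.
Stationarity requires all roots to lie outside the unit circle, i.e. |z| > 1 for every root.
Set 1 + (-0.436) z + (-0.187) z^2 = 0, i.e. a z^2 + b z + c = 0 with a = -0.187, b = -0.436, c = 1.
Discriminant D = b^2 - 4ac = (-0.436)^2 - 4*(-0.187)*1 = 0.190096 - (-0.748) = 0.938096.
D >= 0, so the roots are real: z = (-b +/- sqrt(D)) / (2a) = (0.436 +/- 0.968554) / (-0.374).
  z_1 = (0.436 + 0.968554) / (-0.374) = -3.7555,   |z_1| = 3.7555.
  z_2 = (0.436 - 0.968554) / (-0.374) = 1.4239,   |z_2| = 1.4239.
Moduli of all roots: 3.7555, 1.4239.
All moduli strictly greater than 1? Yes.
Verdict: Stationary.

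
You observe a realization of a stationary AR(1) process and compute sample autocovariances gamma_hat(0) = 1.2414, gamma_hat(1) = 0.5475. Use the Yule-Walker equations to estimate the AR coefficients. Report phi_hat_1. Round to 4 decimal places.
\hat\phi_{1} = 0.4410

The Yule-Walker equations for an AR(p) process read, in matrix form,
  Gamma_p phi = r_p,   with   (Gamma_p)_{ij} = gamma(|i - j|),
                       (r_p)_i = gamma(i),   i,j = 1..p.
Substitute the sample gammas (Toeplitz matrix and right-hand side of size 1):
  Gamma_p = [[1.2414]]
  r_p     = [0.5475]
With p = 1 this is the single equation gamma(0) phi_1 = gamma(1):
  phi_hat_1 = gamma(1) / gamma(0) = 0.5475 / 1.2414 = 0.4410.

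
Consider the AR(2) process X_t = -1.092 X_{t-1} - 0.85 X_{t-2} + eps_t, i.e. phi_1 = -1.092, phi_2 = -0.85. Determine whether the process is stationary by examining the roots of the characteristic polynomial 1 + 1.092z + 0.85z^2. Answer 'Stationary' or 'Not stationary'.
\text{Stationary}

The AR(p) characteristic polynomial is P(z) = 1 + 1.092z + 0.85z^2.
Stationarity requires all roots to lie outside the unit circle, i.e. |z| > 1 for every root.
Set 1 + (1.092) z + (0.85) z^2 = 0, i.e. a z^2 + b z + c = 0 with a = 0.85, b = 1.092, c = 1.
Discriminant D = b^2 - 4ac = (1.092)^2 - 4*(0.85)*1 = 1.192464 - (3.4) = -2.207536.
D < 0, so the roots are the complex-conjugate pair z = (-b +/- i sqrt(-D)) / (2a) = -0.6424 +/- 0.874i.
For a conjugate pair |z|^2 = z * conj(z) = (product of roots) = c/a = 1/(0.85) = 1.176471, so |z| = sqrt(1.176471) = 1.0847 for both roots.
Moduli of all roots: 1.0847, 1.0847.
All moduli strictly greater than 1? Yes.
Verdict: Stationary.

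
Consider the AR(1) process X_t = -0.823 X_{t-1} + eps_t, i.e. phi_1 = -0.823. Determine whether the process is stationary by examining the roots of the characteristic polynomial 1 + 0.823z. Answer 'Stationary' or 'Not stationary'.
\text{Stationary}

The AR(p) characteristic polynomial is P(z) = 1 + 0.823z.
Stationarity requires all roots to lie outside the unit circle, i.e. |z| > 1 for every root.
This is linear in z: 1 + (0.823) z = 0  =>  z = -1/(0.823) = -1.215067,  |z| = 1.215067.
Moduli of all roots: 1.2151.
All moduli strictly greater than 1? Yes.
Verdict: Stationary.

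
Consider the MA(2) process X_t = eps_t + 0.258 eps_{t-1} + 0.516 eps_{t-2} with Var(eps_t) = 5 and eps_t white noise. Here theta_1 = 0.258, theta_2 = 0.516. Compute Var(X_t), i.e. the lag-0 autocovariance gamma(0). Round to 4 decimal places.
\gamma(0) = 6.6641

For an MA(q) process X_t = eps_t + sum_i theta_i eps_{t-i} with
Var(eps_t) = sigma^2, the variance is
  gamma(0) = sigma^2 * (1 + sum_i theta_i^2).
  sum_i theta_i^2 = (0.258)^2 + (0.516)^2 = 0.066564 + 0.266256 = 0.33282.
  gamma(0) = 5 * (1 + 0.33282) = 5 * 1.33282 = 6.6641.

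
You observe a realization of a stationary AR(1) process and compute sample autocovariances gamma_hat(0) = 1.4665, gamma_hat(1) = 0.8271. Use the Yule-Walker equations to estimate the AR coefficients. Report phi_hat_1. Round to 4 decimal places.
\hat\phi_{1} = 0.5640

The Yule-Walker equations for an AR(p) process read, in matrix form,
  Gamma_p phi = r_p,   with   (Gamma_p)_{ij} = gamma(|i - j|),
                       (r_p)_i = gamma(i),   i,j = 1..p.
Substitute the sample gammas (Toeplitz matrix and right-hand side of size 1):
  Gamma_p = [[1.4665]]
  r_p     = [0.8271]
With p = 1 this is the single equation gamma(0) phi_1 = gamma(1):
  phi_hat_1 = gamma(1) / gamma(0) = 0.8271 / 1.4665 = 0.5640.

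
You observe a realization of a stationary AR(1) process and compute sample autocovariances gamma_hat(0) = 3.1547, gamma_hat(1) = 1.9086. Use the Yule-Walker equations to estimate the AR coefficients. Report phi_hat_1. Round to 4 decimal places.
\hat\phi_{1} = 0.6050

The Yule-Walker equations for an AR(p) process read, in matrix form,
  Gamma_p phi = r_p,   with   (Gamma_p)_{ij} = gamma(|i - j|),
                       (r_p)_i = gamma(i),   i,j = 1..p.
Substitute the sample gammas (Toeplitz matrix and right-hand side of size 1):
  Gamma_p = [[3.1547]]
  r_p     = [1.9086]
With p = 1 this is the single equation gamma(0) phi_1 = gamma(1):
  phi_hat_1 = gamma(1) / gamma(0) = 1.9086 / 3.1547 = 0.6050.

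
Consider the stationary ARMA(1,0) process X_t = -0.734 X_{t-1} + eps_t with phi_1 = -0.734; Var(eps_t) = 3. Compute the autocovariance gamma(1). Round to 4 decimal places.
\gamma(1) = -4.7740

Multiply the model equation by X_{t-k} and take expectations. With theta_0 = psi_0 = 1 and psi_j the MA(infinity) weights, this gives
  gamma(k) - sum_i phi_i gamma(k-i) = c_k,
  c_k = sigma^2 * sum_{j=k..q} theta_j psi_{j-k}   (c_k = 0 for k > q),
using gamma(-m) = gamma(m).
Pure AR (q = 0): c_0 = sigma^2 = 3, c_k = 0 for k >= 1.
Equations for k = 0 and k = 1 (AR order 1):
  gamma(0) = phi_1 gamma(1) + c_0
  gamma(1) = phi_1 gamma(0) + c_1
Substituting the second into the first: gamma(0) (1 - phi_1^2) = c_0 + phi_1 c_1, so
  gamma(0) = c_0 / (1 - phi_1^2) = 3 / (1 - (-0.734)^2) = 3 / 0.461244 = 6.50415.
  gamma(1) = phi_1 gamma(0) = (-0.734)(6.50415) = -4.774046.
Therefore gamma(1) = -4.7740 (to 4 decimal places).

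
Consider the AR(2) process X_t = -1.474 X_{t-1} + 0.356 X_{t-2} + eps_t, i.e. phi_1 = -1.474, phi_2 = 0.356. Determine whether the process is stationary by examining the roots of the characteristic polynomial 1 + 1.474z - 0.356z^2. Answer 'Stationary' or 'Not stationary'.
\text{Not stationary}

The AR(p) characteristic polynomial is P(z) = 1 + 1.474z - 0.356z^2.
Stationarity requires all roots to lie outside the unit circle, i.e. |z| > 1 for every root.
Set 1 + (1.474) z + (-0.356) z^2 = 0, i.e. a z^2 + b z + c = 0 with a = -0.356, b = 1.474, c = 1.
Discriminant D = b^2 - 4ac = (1.474)^2 - 4*(-0.356)*1 = 2.172676 - (-1.424) = 3.596676.
D >= 0, so the roots are real: z = (-b +/- sqrt(D)) / (2a) = (-1.474 +/- 1.89649) / (-0.712).
  z_1 = (-1.474 + 1.89649) / (-0.712) = -0.5934,   |z_1| = 0.5934.
  z_2 = (-1.474 - 1.89649) / (-0.712) = 4.7338,   |z_2| = 4.7338.
Moduli of all roots: 0.5934, 4.7338.
All moduli strictly greater than 1? No.
Verdict: Not stationary.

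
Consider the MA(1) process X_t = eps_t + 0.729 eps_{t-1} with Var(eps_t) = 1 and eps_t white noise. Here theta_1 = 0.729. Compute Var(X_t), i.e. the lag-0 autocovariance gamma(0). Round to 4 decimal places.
\gamma(0) = 1.5314

For an MA(q) process X_t = eps_t + sum_i theta_i eps_{t-i} with
Var(eps_t) = sigma^2, the variance is
  gamma(0) = sigma^2 * (1 + sum_i theta_i^2).
  sum_i theta_i^2 = (0.729)^2 = 0.531441.
  gamma(0) = 1 * (1 + 0.531441) = 1 * 1.531441 = 1.531441, which rounds to 1.5314.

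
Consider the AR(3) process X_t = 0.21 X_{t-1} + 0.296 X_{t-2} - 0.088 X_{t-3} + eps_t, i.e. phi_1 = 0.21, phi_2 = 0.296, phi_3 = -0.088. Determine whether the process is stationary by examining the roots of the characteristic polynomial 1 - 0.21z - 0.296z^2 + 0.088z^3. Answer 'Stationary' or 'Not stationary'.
\text{Stationary}

The AR(p) characteristic polynomial is P(z) = 1 - 0.21z - 0.296z^2 + 0.088z^3.
Stationarity requires all roots to lie outside the unit circle, i.e. |z| > 1 for every root.
Degree 3: look for a simple real root z0 first, then factor out (1 - z/z0) and solve the remaining quadratic.
Testing z0 = 2.5: P(2.5) = 1 + (-0.21)(2.5) + (-0.296)(2.5)^2 + (0.088)(2.5)^3
  = 1 + (-0.525) + (-1.85) + (1.375) = 0.  So z_0 = 2.5 is a root, |z_0| = 2.5.
Divide out the factor (1 - 0.4 z) = (1 - z/z0) (since 1/z0 = 0.4):
  P(z) = (1 - 0.4 z)(1 + (0.19) z + (-0.22) z^2)
  [check: z-coef 0.19 - (0.4) = -0.21; z^2-coef -0.22 - (0.4)(0.19) = -0.296; z^3-coef -(0.4)(-0.22) = 0.088.]
Remaining roots from the quadratic factor 1 + (0.19) z + (-0.22) z^2:
  Set 1 + (0.19) z + (-0.22) z^2 = 0, i.e. a z^2 + b z + c = 0 with a = -0.22, b = 0.19, c = 1.
  Discriminant D = b^2 - 4ac = (0.19)^2 - 4*(-0.22)*1 = 0.0361 - (-0.88) = 0.9161.
  D >= 0, so the roots are real: z = (-b +/- sqrt(D)) / (2a) = (-0.19 +/- 0.957131) / (-0.44).
    z_1 = (-0.19 + 0.957131) / (-0.44) = -1.7435,   |z_1| = 1.7435.
    z_2 = (-0.19 - 0.957131) / (-0.44) = 2.6071,   |z_2| = 2.6071.
Moduli of all roots: 2.5000, 1.7435, 2.6071.
All moduli strictly greater than 1? Yes.
Verdict: Stationary.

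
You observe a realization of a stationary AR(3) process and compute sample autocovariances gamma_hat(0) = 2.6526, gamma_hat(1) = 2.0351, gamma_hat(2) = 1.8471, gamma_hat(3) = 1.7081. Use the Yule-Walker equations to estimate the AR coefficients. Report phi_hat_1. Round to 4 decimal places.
\hat\phi_{1} = 0.5330

The Yule-Walker equations for an AR(p) process read, in matrix form,
  Gamma_p phi = r_p,   with   (Gamma_p)_{ij} = gamma(|i - j|),
                       (r_p)_i = gamma(i),   i,j = 1..p.
Substitute the sample gammas (Toeplitz matrix and right-hand side of size 3):
  Gamma_p = [[2.6526, 2.0351, 1.8471], [2.0351, 2.6526, 2.0351], [1.8471, 2.0351, 2.6526]]
  r_p     = [2.0351, 1.8471, 1.7081]
Written out (R1..R3):
  (R1) 2.6526 phi_1 + 2.0351 phi_2 + 1.8471 phi_3 = 2.0351
  (R2) 2.0351 phi_1 + 2.6526 phi_2 + 2.0351 phi_3 = 1.8471
  (R3) 1.8471 phi_1 + 2.0351 phi_2 + 2.6526 phi_3 = 1.7081
Gaussian elimination:
  R2 <- R2 - (2.0351/2.6526) R1 = R2 - (0.76721) R1:  1.091252 phi_2 + 0.617987 phi_3 = 0.285752
  R3 <- R3 - (1.8471/2.6526) R1 = R3 - (0.696336) R1:  0.617987 phi_2 + 1.366398 phi_3 = 0.290987
  R3 <- R3 - (0.617987/1.091252) R2 = R3 - (0.56631) R2:  1.016426 phi_3 = 0.129163
Back-substitution:
  phi_hat_3 = 0.129163 / 1.016426 = 0.127076
  phi_hat_2 = (0.285752 - (0.617987)(0.127076)) / 1.091252 = 0.189893
  phi_hat_1 = (2.0351 - (2.0351)(0.189893) - (1.8471)(0.127076)) / 2.6526 = 0.533035
So phi_hat = [0.5330, 0.1899, 0.1271].
Therefore phi_hat_1 = 0.5330.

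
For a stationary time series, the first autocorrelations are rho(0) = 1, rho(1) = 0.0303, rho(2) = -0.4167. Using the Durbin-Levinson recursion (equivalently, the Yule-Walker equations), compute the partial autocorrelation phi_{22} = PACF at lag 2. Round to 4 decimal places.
\phi_{22} = -0.4180

The PACF at lag k is phi_{kk}, the last component of the solution
to the Yule-Walker system G_k phi = r_k where
  (G_k)_{ij} = rho(|i - j|), (r_k)_i = rho(i), i,j = 1..k.
Equivalently, Durbin-Levinson gives phi_{kk} iteratively:
  phi_{11} = rho(1)
  phi_{kk} = [rho(k) - sum_{j=1..k-1} phi_{k-1,j} rho(k-j)]
            / [1 - sum_{j=1..k-1} phi_{k-1,j} rho(j)],
  phi_{k,j} = phi_{k-1,j} - phi_{kk} phi_{k-1,k-j},  j = 1..k-1.
Step k = 1:
  phi_11 = rho(1) = 0.0303.
Step k = 2:
  phi_22 = [rho(2) - phi_11 rho(1)] / [1 - phi_11 rho(1)] = [-0.4167 - (0.0303)(0.0303)] / [1 - (0.0303)(0.0303)]
         = -0.41761809 / 0.99908191 = -0.418.
Therefore phi_{22} = -0.4180.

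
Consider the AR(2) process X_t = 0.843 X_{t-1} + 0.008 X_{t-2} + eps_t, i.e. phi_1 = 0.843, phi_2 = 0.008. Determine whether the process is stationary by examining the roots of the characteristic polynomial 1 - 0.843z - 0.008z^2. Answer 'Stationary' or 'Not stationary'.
\text{Stationary}

The AR(p) characteristic polynomial is P(z) = 1 - 0.843z - 0.008z^2.
Stationarity requires all roots to lie outside the unit circle, i.e. |z| > 1 for every root.
Set 1 + (-0.843) z + (-0.008) z^2 = 0, i.e. a z^2 + b z + c = 0 with a = -0.008, b = -0.843, c = 1.
Discriminant D = b^2 - 4ac = (-0.843)^2 - 4*(-0.008)*1 = 0.710649 - (-0.032) = 0.742649.
D >= 0, so the roots are real: z = (-b +/- sqrt(D)) / (2a) = (0.843 +/- 0.861771) / (-0.016).
  z_1 = (0.843 + 0.861771) / (-0.016) = -106.5482,   |z_1| = 106.5482.
  z_2 = (0.843 - 0.861771) / (-0.016) = 1.1732,   |z_2| = 1.1732.
Moduli of all roots: 106.5482, 1.1732.
All moduli strictly greater than 1? Yes.
Verdict: Stationary.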